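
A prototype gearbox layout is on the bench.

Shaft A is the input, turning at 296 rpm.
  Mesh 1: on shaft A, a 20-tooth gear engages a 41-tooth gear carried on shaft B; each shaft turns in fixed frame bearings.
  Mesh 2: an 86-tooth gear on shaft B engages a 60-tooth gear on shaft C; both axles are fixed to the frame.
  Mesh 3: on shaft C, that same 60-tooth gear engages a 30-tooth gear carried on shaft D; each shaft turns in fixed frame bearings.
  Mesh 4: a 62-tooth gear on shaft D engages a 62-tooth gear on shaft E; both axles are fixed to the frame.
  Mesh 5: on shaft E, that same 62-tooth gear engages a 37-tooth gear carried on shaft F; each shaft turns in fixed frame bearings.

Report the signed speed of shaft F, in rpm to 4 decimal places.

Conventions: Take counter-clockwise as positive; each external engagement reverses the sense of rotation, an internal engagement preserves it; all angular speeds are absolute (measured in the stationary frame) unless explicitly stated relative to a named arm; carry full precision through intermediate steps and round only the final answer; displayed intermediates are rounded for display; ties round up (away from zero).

5-mesh fixed-axis compound train (all bearings frame-fixed)
mesh 1 [20T→41T]: ω = 296.0000×20/41 = 144.3902 rpm, sense flips to −
mesh 2 [86T→60T]: ω = 144.3902×86/60 = 206.9593 rpm, sense flips to +
mesh 3 [60T→30T]: ω = 206.9593×60/30 = 413.9187 rpm, sense flips to −
mesh 4 [62T→62T]: ω = 413.9187×62/62 = 413.9187 rpm, sense flips to +
mesh 5 [62T→37T]: ω = 413.9187×62/37 = 693.5935 rpm, sense flips to −
signed output speed = -693.5935 rpm

-693.5935 rpm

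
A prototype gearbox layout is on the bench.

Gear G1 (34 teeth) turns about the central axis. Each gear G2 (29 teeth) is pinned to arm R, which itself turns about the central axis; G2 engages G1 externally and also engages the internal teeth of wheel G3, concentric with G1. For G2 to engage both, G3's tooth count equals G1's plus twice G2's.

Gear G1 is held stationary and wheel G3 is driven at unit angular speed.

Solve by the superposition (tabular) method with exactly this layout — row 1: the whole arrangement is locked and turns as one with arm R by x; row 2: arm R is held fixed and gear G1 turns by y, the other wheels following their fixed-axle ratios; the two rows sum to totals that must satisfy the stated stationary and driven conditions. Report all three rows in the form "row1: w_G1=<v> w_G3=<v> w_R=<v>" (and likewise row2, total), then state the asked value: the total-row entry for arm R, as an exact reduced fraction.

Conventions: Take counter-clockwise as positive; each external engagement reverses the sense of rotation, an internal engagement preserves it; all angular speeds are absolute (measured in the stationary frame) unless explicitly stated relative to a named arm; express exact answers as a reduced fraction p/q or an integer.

topology: planetary set — G1 34T / G2 29T / G3 92T, arm = carrier (Willis)
row 1: whole set turns with the arm by x
row 2 — arm fixed, fixed-axis ratios: sun y, ring −(34/92)·y, arm 0
boundary: total ω_sun = x + y = 0 and total ω_ring = x − (34/92)·y = 1  ⇒  y = -46/63, x = 46/63
row 2 ring = −(34/92)·(-46/63) = 17/63
totals (row 1 + row 2): sun 46/63 + (-46/63) = 0, ring 46/63 + 17/63 = 1, arm 46/63 + 0 = 46/63
asked cell (total, arm) = 46/63

row1: w_G1=46/63 w_G3=46/63 w_R=46/63
row2: w_G1=-46/63 w_G3=17/63 w_R=0
total: w_G1=0 w_G3=1 w_R=46/63
asked value: 46/63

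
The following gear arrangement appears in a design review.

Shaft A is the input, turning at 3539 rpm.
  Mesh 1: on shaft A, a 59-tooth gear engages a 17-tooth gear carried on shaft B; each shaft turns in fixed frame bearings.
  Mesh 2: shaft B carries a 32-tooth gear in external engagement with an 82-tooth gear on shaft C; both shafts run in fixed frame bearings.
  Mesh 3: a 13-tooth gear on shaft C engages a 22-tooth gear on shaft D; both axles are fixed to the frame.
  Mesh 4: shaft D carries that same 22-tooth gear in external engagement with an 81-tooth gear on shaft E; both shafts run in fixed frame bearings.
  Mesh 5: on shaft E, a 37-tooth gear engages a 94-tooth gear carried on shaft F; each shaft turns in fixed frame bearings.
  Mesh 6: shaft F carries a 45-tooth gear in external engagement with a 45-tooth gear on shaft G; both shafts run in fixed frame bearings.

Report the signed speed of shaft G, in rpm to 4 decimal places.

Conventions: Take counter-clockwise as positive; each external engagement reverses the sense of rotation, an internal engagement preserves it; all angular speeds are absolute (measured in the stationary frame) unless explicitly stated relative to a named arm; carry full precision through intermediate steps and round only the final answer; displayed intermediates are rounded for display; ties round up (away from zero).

+302.7973 rpm

topology: fixed-axis compound train — 6 meshes, A→G
mesh 1 [59T→17T]: ω = 3539.0000×59/17 = 12282.4118 rpm, sense flips to −
mesh 2 [32T→82T]: ω = 12282.4118×32/82 = 4793.1363 rpm, sense flips to +
mesh 3 [13T→22T]: ω = 4793.1363×13/22 = 2832.3078 rpm, sense flips to −
mesh 4 [22T→81T]: ω = 2832.3078×22/81 = 769.2688 rpm, sense flips to +
mesh 5 [37T→94T]: ω = 769.2688×37/94 = 302.7973 rpm, sense flips to −
mesh 6 [45T→45T]: ω = 302.7973×45/45 = 302.7973 rpm, sense flips to +
signed output speed = +302.7973 rpm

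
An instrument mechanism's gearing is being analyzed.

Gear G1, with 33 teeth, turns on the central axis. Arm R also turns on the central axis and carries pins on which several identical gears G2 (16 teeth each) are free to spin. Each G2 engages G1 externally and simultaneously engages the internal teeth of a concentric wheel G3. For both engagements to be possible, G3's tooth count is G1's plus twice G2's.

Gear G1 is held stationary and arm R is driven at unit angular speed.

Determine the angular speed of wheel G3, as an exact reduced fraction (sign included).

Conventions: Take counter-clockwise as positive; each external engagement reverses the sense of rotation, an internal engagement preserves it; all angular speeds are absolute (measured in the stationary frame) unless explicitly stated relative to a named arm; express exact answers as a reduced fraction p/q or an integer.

recognized (axles ride arm R): planetary set, 33/16/65 teeth
ring teeth: 33 + 2·16 = 65
33(ω_sun−ω_arm) = −65(ω_ring−ω_arm),  ω_sun = 0, ω_arm = 1
ω_ring = 1 − (33/65)(0−1) = 98/65
exact speed ratio = 98/65

98/65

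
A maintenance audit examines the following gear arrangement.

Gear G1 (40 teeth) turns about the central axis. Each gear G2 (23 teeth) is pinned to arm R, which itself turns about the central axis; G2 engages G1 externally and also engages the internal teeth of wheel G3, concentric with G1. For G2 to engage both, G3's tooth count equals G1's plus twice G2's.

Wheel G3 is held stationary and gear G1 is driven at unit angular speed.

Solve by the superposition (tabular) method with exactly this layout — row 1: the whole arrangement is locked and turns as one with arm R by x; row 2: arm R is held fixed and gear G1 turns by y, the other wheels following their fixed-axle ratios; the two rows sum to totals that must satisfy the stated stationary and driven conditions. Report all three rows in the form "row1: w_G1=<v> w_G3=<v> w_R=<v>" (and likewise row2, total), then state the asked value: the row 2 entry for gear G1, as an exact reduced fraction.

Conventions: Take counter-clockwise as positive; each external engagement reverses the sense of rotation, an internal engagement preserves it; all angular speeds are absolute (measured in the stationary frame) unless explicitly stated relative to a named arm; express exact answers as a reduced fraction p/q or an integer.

recognized (axles ride arm R): planetary set, 40/23/86 teeth
superposition row 1 [locked train]: every member turns x
row 2 (arm held, sun turns y): ω_ring = −(40/86)·y, ω_arm = 0
boundary: total ω_ring = x − (40/86)·y = 0 and total ω_sun = x + y = 1  ⇒  y = 43/63, x = 20/63
row 2 ring = −(40/86)·43/63 = -20/63
totals (row 1 + row 2): sun 20/63 + 43/63 = 1, ring 20/63 + (-20/63) = 0, arm 20/63 + 0 = 20/63
asked cell (row2, sun) = 43/63

row1: w_G1=20/63 w_G3=20/63 w_R=20/63
row2: w_G1=43/63 w_G3=-20/63 w_R=0
total: w_G1=1 w_G3=0 w_R=20/63
asked value: 43/63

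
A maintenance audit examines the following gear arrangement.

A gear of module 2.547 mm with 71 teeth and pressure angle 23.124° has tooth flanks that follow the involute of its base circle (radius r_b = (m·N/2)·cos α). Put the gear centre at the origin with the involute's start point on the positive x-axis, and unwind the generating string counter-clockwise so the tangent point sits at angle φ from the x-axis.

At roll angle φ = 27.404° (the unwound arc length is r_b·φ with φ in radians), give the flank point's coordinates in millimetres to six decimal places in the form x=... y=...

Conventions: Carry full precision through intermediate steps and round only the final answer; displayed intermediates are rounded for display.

x=92.128150 y=2.963932

topology: single-mesh involute geometry — m = 2.547, N = 71
pitch radius r_p = m·N/2 = 2.547·71/2 = 90.418500
base radius r_b = r_p·cos α = 90.418500·cos 23.124° = 83.154013
roll angle φ = 27.404° = 0.47829003 rad
x = r_b·(cos φ + φ·sin φ) = 92.128150
y = r_b·(sin φ − φ·cos φ) = 2.963932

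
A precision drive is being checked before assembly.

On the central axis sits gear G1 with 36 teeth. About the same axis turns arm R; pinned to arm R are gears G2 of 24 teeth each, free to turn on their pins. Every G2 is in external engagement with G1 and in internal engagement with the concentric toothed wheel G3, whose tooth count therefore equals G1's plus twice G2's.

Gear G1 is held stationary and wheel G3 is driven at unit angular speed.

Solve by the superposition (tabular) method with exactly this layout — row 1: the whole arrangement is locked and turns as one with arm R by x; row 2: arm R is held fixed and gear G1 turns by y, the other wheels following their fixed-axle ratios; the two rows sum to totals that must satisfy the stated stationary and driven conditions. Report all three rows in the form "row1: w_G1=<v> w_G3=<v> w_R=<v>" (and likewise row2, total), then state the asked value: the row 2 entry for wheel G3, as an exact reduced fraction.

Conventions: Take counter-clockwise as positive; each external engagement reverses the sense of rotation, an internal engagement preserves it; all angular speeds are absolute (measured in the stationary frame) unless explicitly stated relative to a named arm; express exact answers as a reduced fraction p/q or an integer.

row1: w_G1=7/10 w_G3=7/10 w_R=7/10
row2: w_G1=-7/10 w_G3=3/10 w_R=0
total: w_G1=0 w_G3=1 w_R=7/10
asked value: 3/10

planetary set (36T centre, 24T on arm, 84T internal) — Willis relation
row 1: whole set turns with the arm by x
row 2: sun turns y, ring = −(36/84)·y, arm 0
boundary: total ω_sun = x + y = 0 and total ω_ring = x − (36/84)·y = 1  ⇒  y = -7/10, x = 7/10
row 2 ring = −(36/84)·(-7/10) = 3/10
totals (row 1 + row 2): sun 7/10 + (-7/10) = 0, ring 7/10 + 3/10 = 1, arm 7/10 + 0 = 7/10
asked cell (row2, ring) = 3/10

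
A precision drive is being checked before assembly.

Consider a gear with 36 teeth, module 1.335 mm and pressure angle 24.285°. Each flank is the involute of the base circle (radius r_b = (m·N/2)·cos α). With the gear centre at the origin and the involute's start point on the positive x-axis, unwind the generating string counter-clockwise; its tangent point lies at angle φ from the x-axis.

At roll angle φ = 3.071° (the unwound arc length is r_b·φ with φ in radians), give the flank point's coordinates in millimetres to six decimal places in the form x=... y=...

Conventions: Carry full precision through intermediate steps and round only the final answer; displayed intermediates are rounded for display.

topology: single-mesh involute geometry — m = 1.335, N = 36
pitch radius r_p = m·N/2 = 1.335·36/2 = 24.030000
base radius r_b = r_p·cos α = 24.030000·cos 24.285° = 21.903609
roll angle φ = 3.071° = 0.05359906 rad
x = r_b·(cos φ + φ·sin φ) = 21.935049
y = r_b·(sin φ − φ·cos φ) = 0.001124

x=21.935049 y=0.001124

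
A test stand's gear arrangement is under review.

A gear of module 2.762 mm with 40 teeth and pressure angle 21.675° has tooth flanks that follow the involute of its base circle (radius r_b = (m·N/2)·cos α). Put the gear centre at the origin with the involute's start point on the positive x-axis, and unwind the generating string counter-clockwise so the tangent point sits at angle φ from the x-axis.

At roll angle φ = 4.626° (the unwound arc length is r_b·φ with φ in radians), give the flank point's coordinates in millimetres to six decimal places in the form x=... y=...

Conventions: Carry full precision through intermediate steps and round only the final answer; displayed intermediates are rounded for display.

recognized (one wheel, involute flank): single-mesh tooth geometry, m = 2.762, N = 40
pitch radius r_p = m·N/2 = 2.762·40/2 = 55.240000
base radius r_b = r_p·cos α = 55.240000·cos 21.675° = 51.334190
roll angle φ = 4.626° = 0.08073893 rad
x = r_b·(cos φ + φ·sin φ) = 51.501236
y = r_b·(sin φ − φ·cos φ) = 0.009000

x=51.501236 y=0.009000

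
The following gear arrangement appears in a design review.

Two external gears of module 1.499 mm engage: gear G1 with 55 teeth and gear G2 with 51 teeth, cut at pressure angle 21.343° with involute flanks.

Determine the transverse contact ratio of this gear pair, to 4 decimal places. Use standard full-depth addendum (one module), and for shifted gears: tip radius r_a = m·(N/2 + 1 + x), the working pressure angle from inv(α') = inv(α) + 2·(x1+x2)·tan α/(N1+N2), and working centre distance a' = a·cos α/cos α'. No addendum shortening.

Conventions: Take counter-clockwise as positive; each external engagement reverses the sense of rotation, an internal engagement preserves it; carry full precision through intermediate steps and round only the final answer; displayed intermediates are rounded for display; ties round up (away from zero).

1.6952

single-mesh involute tooth geometry (55T engaging 51T at module 1.499)
base radii: r_b1 = 38.395393, r_b2 = 35.603001
tip radii: r_a1 = 42.721500, r_a2 = 39.723500
no profile shift: α' = α, a' = a
action lengths: √(r_a1²−r_b1²) = 18.732869, √(r_a2²−r_b2²) = 17.617684
base pitch p_b = π·m·cos α = 4.386279
CR = (18.732869 + 17.617684 − 79.447000·sin 21.34300°)/4.386279 = 1.695238
contact ratio ≈ 1.6952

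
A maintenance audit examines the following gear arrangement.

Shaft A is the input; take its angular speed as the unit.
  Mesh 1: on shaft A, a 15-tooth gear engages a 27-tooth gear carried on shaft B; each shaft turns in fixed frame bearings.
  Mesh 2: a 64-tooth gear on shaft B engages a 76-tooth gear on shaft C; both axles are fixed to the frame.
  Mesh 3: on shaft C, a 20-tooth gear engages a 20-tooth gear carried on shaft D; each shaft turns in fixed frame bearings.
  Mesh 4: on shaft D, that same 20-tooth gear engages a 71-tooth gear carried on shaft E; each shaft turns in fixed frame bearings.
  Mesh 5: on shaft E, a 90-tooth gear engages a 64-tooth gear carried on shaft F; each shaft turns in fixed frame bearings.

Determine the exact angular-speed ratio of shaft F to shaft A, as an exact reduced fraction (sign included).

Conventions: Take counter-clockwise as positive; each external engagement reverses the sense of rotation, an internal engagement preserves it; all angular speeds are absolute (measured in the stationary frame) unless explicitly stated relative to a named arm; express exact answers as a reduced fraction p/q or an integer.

class = fixed-axis compound train [5 meshes; 5 ratios multiply, 5 sense flips]
mesh 1 [15T→27T]: running ratio 5/9, sense −
mesh 2 [64T→76T]: running ratio 80/171, sense +
mesh 3 [20T→20T]: running ratio 80/171, sense −
mesh 4 [20T→71T]: running ratio 1600/12141, sense +
mesh 5 [90T→64T]: running ratio 250/1349, sense −
ω_out/ω_in = -250/1349

-250/1349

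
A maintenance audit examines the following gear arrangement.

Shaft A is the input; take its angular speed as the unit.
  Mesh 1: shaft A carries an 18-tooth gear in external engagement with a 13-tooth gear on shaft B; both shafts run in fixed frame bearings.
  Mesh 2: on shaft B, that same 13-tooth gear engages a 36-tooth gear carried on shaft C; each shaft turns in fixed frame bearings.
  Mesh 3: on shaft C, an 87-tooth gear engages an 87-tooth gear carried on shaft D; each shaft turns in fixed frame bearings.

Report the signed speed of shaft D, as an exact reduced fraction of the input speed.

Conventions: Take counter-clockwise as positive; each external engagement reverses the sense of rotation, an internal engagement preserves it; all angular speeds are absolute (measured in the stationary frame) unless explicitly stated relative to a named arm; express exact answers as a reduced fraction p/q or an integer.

-1/2

3-mesh fixed-axis compound train (all bearings frame-fixed)
mesh 1 [18T→13T]: |ω|/ω_in = 1×18/13 = 18/13, sense flips to −
mesh 2 [13T→36T]: |ω|/ω_in = (18/13)×13/36 = 1/2, sense flips to +
mesh 3 [87T→87T]: |ω|/ω_in = (1/2)×87/87 = 1/2, sense flips to −
signed output speed (× input speed) = -1/2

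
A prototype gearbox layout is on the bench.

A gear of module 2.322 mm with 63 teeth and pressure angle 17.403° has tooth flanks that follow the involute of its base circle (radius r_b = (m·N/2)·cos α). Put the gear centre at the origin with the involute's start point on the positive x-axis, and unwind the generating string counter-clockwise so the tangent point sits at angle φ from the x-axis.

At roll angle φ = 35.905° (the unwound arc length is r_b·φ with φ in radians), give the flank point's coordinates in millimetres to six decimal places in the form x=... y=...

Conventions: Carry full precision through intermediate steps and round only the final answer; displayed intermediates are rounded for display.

x=82.182823 y=5.503606

recognized (one wheel, involute flank): single-mesh tooth geometry, m = 2.322, N = 63
pitch radius r_p = m·N/2 = 2.322·63/2 = 73.143000
base radius r_b = r_p·cos α = 73.143000·cos 17.403° = 69.794855
roll angle φ = 35.905° = 0.62666047 rad
x = r_b·(cos φ + φ·sin φ) = 82.182823
y = r_b·(sin φ − φ·cos φ) = 5.503606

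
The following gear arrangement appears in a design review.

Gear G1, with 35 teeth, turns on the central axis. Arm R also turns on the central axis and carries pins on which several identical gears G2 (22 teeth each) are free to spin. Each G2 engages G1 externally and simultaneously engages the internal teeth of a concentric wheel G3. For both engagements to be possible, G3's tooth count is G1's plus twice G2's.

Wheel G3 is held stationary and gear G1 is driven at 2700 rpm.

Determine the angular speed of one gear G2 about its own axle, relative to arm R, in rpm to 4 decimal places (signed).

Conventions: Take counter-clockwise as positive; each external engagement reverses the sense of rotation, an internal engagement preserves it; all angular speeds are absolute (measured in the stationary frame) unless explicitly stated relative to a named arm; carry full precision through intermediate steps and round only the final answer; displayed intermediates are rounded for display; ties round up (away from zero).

class = planetary set [G3 = 35+2·22 = 79; Willis about the carrier]
normalise by the input: solve with ω_sun = 1, then scale by 2700 rpm
ring teeth: 35 + 2·22 = 79
35(ω_sun−ω_arm) = −79(ω_ring−ω_arm),  ω_ring = 0, ω_sun = 1
35(1−ω_arm) = −79(0−ω_arm)  ⇒  114·ω_arm = 35  ⇒  ω_arm = 35/114
sun–planet mesh: 35·(1−35/114) = −22·(ω_p−ω_arm)  ⇒  ω_p−ω_arm = -2765/2508
scale: ω_p−ω_arm = -2765/2508 × 2700 rpm = -2976.6746 rpm

-2976.6746 rpm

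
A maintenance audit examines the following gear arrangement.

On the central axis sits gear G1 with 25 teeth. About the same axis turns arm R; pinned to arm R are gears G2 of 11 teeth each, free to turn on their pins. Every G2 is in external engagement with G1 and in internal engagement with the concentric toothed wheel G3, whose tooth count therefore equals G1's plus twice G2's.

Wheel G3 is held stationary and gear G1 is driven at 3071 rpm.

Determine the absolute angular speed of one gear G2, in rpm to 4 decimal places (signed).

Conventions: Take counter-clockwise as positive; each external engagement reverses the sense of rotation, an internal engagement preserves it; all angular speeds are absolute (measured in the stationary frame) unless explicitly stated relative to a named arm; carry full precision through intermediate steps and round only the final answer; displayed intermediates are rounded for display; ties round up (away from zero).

planetary set (25T centre, 11T on arm, 47T internal) — Willis relation
normalise by the input: solve with ω_sun = 1, then scale by 3071 rpm
ring teeth: 25 + 2·11 = 47
25(ω_sun−ω_arm) = −47(ω_ring−ω_arm),  ω_ring = 0, ω_sun = 1
25(1−ω_arm) = −47(0−ω_arm)  ⇒  72·ω_arm = 25  ⇒  ω_arm = 25/72
sun–planet mesh: 25·(1−25/72) = −11·(ω_p−ω_arm)  ⇒  ω_p−ω_arm = -1175/792
ω_p = 25/72 − 1175/792 = -25/22
scale: ω_p = -25/22 × 3071 rpm = -3489.7727 rpm

-3489.7727 rpm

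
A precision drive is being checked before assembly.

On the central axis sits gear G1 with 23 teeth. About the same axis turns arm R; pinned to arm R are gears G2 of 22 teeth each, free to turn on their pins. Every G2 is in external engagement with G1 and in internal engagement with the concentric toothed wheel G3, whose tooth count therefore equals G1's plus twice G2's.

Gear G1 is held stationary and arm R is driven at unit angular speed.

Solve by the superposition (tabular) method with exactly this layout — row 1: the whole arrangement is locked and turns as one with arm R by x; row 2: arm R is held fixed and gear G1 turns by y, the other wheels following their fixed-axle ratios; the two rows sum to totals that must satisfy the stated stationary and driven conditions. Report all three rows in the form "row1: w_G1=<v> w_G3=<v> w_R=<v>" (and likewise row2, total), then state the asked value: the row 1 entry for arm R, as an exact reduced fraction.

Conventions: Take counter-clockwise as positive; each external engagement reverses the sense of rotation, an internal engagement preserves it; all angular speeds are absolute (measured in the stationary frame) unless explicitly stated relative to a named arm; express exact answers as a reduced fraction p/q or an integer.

class = planetary set [G3 = 23+2·22 = 67; Willis about the carrier]
row 1: whole set turns with the arm by x
row 2 (arm held, sun turns y): ω_ring = −(23/67)·y, ω_arm = 0
boundary: total ω_sun = x + y = 0 and total ω_arm = x = 1  ⇒  y = -1, x = 1
row 2 ring = −(23/67)·(-1) = 23/67
totals (row 1 + row 2): sun 1 + (-1) = 0, ring 1 + 23/67 = 90/67, arm 1 + 0 = 1
asked cell (row1, arm) = 1

row1: w_G1=1 w_G3=1 w_R=1
row2: w_G1=-1 w_G3=23/67 w_R=0
total: w_G1=0 w_G3=90/67 w_R=1
asked value: 1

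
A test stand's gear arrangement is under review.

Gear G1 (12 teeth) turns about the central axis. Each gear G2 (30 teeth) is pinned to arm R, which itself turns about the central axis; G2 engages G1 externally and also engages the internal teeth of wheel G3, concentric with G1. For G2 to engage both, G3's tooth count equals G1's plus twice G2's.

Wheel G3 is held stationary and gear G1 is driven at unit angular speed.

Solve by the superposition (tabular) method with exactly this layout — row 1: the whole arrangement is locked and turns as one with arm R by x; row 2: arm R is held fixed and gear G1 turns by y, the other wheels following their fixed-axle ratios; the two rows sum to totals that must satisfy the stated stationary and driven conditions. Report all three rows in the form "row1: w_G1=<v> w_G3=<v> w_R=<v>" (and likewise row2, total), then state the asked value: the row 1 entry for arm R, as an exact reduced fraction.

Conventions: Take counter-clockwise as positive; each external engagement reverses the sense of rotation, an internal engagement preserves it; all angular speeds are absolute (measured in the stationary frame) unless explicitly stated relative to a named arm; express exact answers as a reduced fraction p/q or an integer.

planetary set (12T centre, 30T on arm, 72T internal) — Willis relation
row 1 (train locked, turned with arm): all members turn x
row 2: sun turns y, ring = −(12/72)·y, arm 0
boundary: total ω_ring = x − (12/72)·y = 0 and total ω_sun = x + y = 1  ⇒  y = 6/7, x = 1/7
row 2 ring = −(12/72)·6/7 = -1/7
totals (row 1 + row 2): sun 1/7 + 6/7 = 1, ring 1/7 + (-1/7) = 0, arm 1/7 + 0 = 1/7
asked cell (row1, arm) = 1/7

row1: w_G1=1/7 w_G3=1/7 w_R=1/7
row2: w_G1=6/7 w_G3=-1/7 w_R=0
total: w_G1=1 w_G3=0 w_R=1/7
asked value: 1/7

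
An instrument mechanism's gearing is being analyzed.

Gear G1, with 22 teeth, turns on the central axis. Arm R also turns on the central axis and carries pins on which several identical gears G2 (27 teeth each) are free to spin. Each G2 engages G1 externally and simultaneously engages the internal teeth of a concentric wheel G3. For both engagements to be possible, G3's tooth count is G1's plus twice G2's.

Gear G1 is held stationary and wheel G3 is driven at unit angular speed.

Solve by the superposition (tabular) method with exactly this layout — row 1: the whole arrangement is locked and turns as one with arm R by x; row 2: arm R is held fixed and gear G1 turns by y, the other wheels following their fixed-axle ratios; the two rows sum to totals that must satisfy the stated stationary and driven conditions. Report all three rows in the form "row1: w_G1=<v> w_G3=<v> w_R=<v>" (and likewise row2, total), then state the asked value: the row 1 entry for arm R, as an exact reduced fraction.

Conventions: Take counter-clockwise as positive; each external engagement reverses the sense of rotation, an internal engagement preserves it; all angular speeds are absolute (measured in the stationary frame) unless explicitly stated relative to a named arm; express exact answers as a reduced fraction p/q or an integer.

row1: w_G1=38/49 w_G3=38/49 w_R=38/49
row2: w_G1=-38/49 w_G3=11/49 w_R=0
total: w_G1=0 w_G3=1 w_R=38/49
asked value: 38/49

class = planetary set [G3 = 22+2·27 = 76; Willis about the carrier]
row 1 (train locked, turned with arm): all members turn x
row 2 (arm held, sun turns y): ω_ring = −(22/76)·y, ω_arm = 0
boundary: total ω_sun = x + y = 0 and total ω_ring = x − (22/76)·y = 1  ⇒  y = -38/49, x = 38/49
row 2 ring = −(22/76)·(-38/49) = 11/49
totals (row 1 + row 2): sun 38/49 + (-38/49) = 0, ring 38/49 + 11/49 = 1, arm 38/49 + 0 = 38/49
asked cell (row1, arm) = 38/49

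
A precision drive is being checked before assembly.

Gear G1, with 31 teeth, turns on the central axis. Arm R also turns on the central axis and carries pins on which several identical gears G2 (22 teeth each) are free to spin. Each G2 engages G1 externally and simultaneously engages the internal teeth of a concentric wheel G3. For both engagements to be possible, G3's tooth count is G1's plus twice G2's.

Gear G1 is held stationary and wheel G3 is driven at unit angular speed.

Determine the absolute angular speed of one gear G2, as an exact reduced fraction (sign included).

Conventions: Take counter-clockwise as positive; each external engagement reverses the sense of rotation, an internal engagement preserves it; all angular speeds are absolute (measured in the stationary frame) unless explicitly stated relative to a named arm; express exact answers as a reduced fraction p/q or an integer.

75/44

planetary set (31T centre, 22T on arm, 75T internal) — Willis relation
ring teeth: 31 + 2·22 = 75
31(ω_sun−ω_arm) = −75(ω_ring−ω_arm),  ω_sun = 0, ω_ring = 1
31(0−ω_arm) = −75(1−ω_arm)  ⇒  106·ω_arm = 75  ⇒  ω_arm = 75/106
sun–planet mesh: 31·(0−75/106) = −22·(ω_p−ω_arm)  ⇒  ω_p−ω_arm = 2325/2332
ω_p = 75/106 + 2325/2332 = 75/44
exact speed ratio = 75/44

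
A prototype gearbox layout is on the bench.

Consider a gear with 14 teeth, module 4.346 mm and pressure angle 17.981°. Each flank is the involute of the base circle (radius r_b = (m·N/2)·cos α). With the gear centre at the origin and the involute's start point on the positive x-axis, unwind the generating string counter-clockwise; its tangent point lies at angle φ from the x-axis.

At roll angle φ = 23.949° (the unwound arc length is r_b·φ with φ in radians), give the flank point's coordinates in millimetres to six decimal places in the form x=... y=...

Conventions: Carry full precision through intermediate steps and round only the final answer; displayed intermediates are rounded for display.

topology: single-mesh involute geometry — m = 4.346, N = 14
pitch radius r_p = m·N/2 = 4.346·14/2 = 30.422000
base radius r_b = r_p·cos α = 30.422000·cos 17.981° = 28.936157
roll angle φ = 23.949° = 0.41798890 rad
x = r_b·(cos φ + φ·sin φ) = 31.354600
y = r_b·(sin φ − φ·cos φ) = 0.692161

x=31.354600 y=0.692161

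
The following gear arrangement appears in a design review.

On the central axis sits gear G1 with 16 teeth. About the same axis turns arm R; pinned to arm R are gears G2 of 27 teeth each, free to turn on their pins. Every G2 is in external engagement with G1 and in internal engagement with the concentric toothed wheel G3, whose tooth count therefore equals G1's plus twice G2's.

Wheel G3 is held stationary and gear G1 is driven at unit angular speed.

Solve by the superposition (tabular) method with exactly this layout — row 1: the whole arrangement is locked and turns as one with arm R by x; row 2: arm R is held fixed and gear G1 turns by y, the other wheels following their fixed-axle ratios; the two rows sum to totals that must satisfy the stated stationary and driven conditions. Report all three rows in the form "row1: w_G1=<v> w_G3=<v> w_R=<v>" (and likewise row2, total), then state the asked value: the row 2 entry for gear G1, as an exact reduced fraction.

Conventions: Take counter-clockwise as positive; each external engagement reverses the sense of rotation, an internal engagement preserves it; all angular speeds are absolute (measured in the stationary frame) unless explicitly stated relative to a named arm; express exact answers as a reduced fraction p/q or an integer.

planetary set (16T centre, 27T on arm, 70T internal) — Willis relation
row 1: whole set turns with the arm by x
row 2 — arm fixed, fixed-axis ratios: sun y, ring −(16/70)·y, arm 0
boundary: total ω_ring = x − (16/70)·y = 0 and total ω_sun = x + y = 1  ⇒  y = 35/43, x = 8/43
row 2 ring = −(16/70)·35/43 = -8/43
totals (row 1 + row 2): sun 8/43 + 35/43 = 1, ring 8/43 + (-8/43) = 0, arm 8/43 + 0 = 8/43
asked cell (row2, sun) = 35/43

row1: w_G1=8/43 w_G3=8/43 w_R=8/43
row2: w_G1=35/43 w_G3=-8/43 w_R=0
total: w_G1=1 w_G3=0 w_R=8/43
asked value: 35/43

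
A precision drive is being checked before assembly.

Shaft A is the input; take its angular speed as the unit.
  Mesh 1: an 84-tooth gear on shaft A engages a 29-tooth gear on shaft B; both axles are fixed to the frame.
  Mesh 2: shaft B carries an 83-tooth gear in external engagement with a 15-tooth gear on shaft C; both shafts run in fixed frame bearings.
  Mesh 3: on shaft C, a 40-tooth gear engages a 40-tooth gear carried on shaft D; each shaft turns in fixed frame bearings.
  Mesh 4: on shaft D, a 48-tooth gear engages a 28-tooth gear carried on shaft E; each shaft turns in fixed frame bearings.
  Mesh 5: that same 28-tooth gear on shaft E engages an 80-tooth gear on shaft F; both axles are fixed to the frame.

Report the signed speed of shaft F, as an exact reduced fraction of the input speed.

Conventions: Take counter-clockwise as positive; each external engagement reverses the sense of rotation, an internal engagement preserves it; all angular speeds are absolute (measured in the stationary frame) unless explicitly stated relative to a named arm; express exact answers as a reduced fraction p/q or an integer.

-6972/725

5-mesh fixed-axis compound train (all bearings frame-fixed)
mesh 1 [84T→29T]: |ω|/ω_in = 1×84/29 = 84/29, sense flips to −
mesh 2 [83T→15T]: |ω|/ω_in = (84/29)×83/15 = 2324/145, sense flips to +
mesh 3 [40T→40T]: |ω|/ω_in = (2324/145)×40/40 = 2324/145, sense flips to −
mesh 4 [48T→28T]: |ω|/ω_in = (2324/145)×48/28 = 3984/145, sense flips to +
mesh 5 [28T→80T]: |ω|/ω_in = (3984/145)×28/80 = 6972/725, sense flips to −
signed output speed (× input speed) = -6972/725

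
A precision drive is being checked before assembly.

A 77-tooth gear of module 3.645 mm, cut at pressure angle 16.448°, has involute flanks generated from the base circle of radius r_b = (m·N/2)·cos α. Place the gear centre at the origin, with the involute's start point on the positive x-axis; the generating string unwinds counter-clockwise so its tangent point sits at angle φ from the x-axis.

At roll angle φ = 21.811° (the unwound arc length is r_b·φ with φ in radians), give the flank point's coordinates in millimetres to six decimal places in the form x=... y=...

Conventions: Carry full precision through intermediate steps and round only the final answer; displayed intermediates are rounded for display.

x=143.991095 y=2.439174

single-mesh involute tooth geometry (77T wheel at module 3.645)
pitch radius r_p = m·N/2 = 3.645·77/2 = 140.332500
base radius r_b = r_p·cos α = 140.332500·cos 16.448° = 134.589688
roll angle φ = 21.811° = 0.38067376 rad
x = r_b·(cos φ + φ·sin φ) = 143.991095
y = r_b·(sin φ − φ·cos φ) = 2.439174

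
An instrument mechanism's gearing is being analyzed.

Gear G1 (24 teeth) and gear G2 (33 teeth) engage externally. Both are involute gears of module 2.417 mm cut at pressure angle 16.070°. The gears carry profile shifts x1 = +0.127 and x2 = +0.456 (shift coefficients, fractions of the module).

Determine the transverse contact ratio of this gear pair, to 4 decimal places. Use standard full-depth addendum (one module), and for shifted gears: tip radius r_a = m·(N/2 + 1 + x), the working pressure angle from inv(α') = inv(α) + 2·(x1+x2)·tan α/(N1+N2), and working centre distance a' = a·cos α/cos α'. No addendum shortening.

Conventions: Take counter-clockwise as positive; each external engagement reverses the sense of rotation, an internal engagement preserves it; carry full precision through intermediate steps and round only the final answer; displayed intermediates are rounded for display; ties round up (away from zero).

1.6813

class = single-mesh tooth geometry [involute pair 24T × 33T, m = 2.417]
base radii: r_b1 = 27.870646, r_b2 = 38.322139
tip radii: r_a1 = 31.727959, r_a2 = 43.399652
inv(α') = inv(16.070°) + 2·(+0.127+0.456)·tan α/(24+33) = 0.01348638  ⇒  α' = 19.36513°
a' = a·cos α / cos α' = 68.8845·cos 16.070°/cos 19.36513° = 70.162238
action lengths: √(r_a1²−r_b1²) = 15.162139, √(r_a2²−r_b2²) = 20.370162
base pitch p_b = π·m·cos α = 7.296518
CR = (15.162139 + 20.370162 − 70.162238·sin 19.36513°)/7.296518 = 1.681270
contact ratio ≈ 1.6813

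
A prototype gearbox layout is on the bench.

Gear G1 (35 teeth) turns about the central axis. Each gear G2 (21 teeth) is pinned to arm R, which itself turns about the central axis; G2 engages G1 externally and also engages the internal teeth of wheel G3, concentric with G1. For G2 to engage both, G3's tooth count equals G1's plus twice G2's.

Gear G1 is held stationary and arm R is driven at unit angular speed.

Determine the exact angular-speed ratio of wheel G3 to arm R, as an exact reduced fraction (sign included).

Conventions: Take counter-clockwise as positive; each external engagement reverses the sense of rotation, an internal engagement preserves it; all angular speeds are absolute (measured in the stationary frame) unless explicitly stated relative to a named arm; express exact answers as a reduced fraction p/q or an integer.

16/11

recognized (axles ride arm R): planetary set, 35/21/77 teeth
ring teeth: 35 + 2·21 = 77
35(ω_sun−ω_arm) = −77(ω_ring−ω_arm),  ω_sun = 0, ω_arm = 1
ω_ring = 1 − (35/77)(0−1) = 16/11
ω_out/ω_in = 16/11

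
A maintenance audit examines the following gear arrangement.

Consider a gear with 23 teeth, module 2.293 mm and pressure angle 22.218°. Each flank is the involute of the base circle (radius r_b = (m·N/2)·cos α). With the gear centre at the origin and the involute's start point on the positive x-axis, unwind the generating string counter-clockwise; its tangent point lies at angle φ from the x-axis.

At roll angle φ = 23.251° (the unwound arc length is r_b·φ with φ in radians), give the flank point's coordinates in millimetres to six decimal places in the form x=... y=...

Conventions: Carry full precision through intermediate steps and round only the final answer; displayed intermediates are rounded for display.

x=26.339653 y=0.534889

topology: single-mesh involute geometry — m = 2.293, N = 23
pitch radius r_p = m·N/2 = 2.293·23/2 = 26.369500
base radius r_b = r_p·cos α = 26.369500·cos 22.218° = 24.411613
roll angle φ = 23.251° = 0.40580650 rad
x = r_b·(cos φ + φ·sin φ) = 26.339653
y = r_b·(sin φ − φ·cos φ) = 0.534889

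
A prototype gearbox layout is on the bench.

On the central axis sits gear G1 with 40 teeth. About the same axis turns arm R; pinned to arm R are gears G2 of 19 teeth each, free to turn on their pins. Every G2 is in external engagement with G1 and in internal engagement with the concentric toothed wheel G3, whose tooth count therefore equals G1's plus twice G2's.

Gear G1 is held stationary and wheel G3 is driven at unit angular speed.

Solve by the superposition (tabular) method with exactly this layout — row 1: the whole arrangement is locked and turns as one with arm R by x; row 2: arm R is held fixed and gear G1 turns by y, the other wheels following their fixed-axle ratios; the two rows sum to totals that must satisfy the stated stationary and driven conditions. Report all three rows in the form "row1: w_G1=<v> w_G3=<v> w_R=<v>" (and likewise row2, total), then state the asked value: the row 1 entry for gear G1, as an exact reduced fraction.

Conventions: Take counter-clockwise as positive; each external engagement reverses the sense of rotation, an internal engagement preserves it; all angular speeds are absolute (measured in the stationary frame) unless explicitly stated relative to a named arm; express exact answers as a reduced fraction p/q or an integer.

row1: w_G1=39/59 w_G3=39/59 w_R=39/59
row2: w_G1=-39/59 w_G3=20/59 w_R=0
total: w_G1=0 w_G3=1 w_R=39/59
asked value: 39/59

class = planetary set [G3 = 40+2·19 = 78; Willis about the carrier]
superposition row 1 [locked train]: every member turns x
superposition row 2 [arm held]: sun y, ring −(40/78)·y, arm 0
boundary: total ω_sun = x + y = 0 and total ω_ring = x − (40/78)·y = 1  ⇒  y = -39/59, x = 39/59
row 2 ring = −(40/78)·(-39/59) = 20/59
totals (row 1 + row 2): sun 39/59 + (-39/59) = 0, ring 39/59 + 20/59 = 1, arm 39/59 + 0 = 39/59
asked cell (row1, sun) = 39/59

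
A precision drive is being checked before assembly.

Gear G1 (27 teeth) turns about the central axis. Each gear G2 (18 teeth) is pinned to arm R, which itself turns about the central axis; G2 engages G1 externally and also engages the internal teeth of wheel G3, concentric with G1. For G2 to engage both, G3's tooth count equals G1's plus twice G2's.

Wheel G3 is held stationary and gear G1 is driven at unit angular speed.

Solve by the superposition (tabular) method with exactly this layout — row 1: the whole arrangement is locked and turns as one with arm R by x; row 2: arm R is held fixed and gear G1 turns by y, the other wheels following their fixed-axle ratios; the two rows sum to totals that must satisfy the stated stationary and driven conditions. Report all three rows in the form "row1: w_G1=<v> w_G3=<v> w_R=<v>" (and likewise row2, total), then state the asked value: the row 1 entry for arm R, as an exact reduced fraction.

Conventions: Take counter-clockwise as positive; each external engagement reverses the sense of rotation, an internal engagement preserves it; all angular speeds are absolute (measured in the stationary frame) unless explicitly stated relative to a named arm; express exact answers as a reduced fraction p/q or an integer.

row1: w_G1=3/10 w_G3=3/10 w_R=3/10
row2: w_G1=7/10 w_G3=-3/10 w_R=0
total: w_G1=1 w_G3=0 w_R=3/10
asked value: 3/10

planetary set (27T centre, 18T on arm, 63T internal) — Willis relation
superposition row 1 [locked train]: every member turns x
row 2 — arm fixed, fixed-axis ratios: sun y, ring −(27/63)·y, arm 0
boundary: total ω_ring = x − (27/63)·y = 0 and total ω_sun = x + y = 1  ⇒  y = 7/10, x = 3/10
row 2 ring = −(27/63)·7/10 = -3/10
totals (row 1 + row 2): sun 3/10 + 7/10 = 1, ring 3/10 + (-3/10) = 0, arm 3/10 + 0 = 3/10
asked cell (row1, arm) = 3/10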